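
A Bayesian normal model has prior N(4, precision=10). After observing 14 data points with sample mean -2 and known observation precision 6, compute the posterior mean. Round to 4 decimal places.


Posterior mean = (prior_precision * prior_mean + n * data_precision * data_mean) / (prior_precision + n * data_precision)
Numerator = 10*4 + 14*6*-2 = -128
Denominator = 10 + 14*6 = 94
Posterior mean = -1.3617

-1.3617


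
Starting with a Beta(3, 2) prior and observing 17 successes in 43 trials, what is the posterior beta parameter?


Posterior beta = prior beta + failures
Failures = 43 - 17 = 26
beta_post = 2 + 26 = 28

28


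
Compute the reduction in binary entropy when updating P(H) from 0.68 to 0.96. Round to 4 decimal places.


H_before = -p*log2(p) - (1-p)*log2(1-p) for p=0.68: 0.9044
H_after for p=0.96: 0.2423
Reduction = 0.9044 - 0.2423 = 0.6621

0.6621


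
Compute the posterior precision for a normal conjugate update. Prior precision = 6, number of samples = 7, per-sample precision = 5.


tau_post = tau_0 + n * tau
= 6 + 7 * 5 = 41

41


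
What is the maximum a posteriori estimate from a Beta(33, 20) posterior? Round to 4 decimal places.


The MAP estimate equals the mode of the distribution.
Mode of Beta(a,b) = (a-1)/(a+b-2)
= 32/51
= 0.6275

0.6275


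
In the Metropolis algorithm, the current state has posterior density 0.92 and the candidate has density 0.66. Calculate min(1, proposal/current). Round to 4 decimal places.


Ratio = 0.66/0.92 = 0.7174
Acceptance probability = min(1, 0.7174)
= 0.7174

0.7174


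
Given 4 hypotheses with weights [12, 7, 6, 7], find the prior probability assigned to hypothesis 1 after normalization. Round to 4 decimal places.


To normalize, divide each weight by the sum of all weights.
Sum = 32
Prior(H1) = 12/32 = 0.375

0.375


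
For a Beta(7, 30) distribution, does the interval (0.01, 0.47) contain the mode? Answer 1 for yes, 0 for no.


Mode of Beta(a,b) = (a-1)/(a+b-2)
= (7-1)/(7+30-2) = 0.1714
Check: 0.01 <= 0.1714 <= 0.47?
Result: 1

1


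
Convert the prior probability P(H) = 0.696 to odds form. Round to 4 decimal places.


P(not H) = 1 - 0.696 = 0.304
Odds = 0.696 / 0.304 = 2.2895

2.2895


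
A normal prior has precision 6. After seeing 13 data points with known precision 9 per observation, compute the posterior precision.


In the conjugate normal model, precisions add:
tau_posterior = tau_prior + n * tau_data
= 6 + 13*9 = 123

123


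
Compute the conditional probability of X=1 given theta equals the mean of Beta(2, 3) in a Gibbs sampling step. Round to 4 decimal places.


Mean of Beta(2, 3) = 0.4
P(X=1 | theta=0.4) = 0.4

0.4


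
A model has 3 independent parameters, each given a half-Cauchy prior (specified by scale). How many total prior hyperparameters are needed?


Each half-Cauchy prior needs 1 hyperparameter (scale).
Total = 1 * 3 = 3

3


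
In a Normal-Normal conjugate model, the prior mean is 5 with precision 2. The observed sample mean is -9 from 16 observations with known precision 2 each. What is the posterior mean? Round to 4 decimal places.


Posterior precision = tau0 + n*tau = 2 + 16*2 = 34
Posterior mean = (tau0*mu0 + n*tau*xbar) / posterior_precision
= (2*5 + 16*2*-9) / 34
= -278 / 34 = -8.1765

-8.1765


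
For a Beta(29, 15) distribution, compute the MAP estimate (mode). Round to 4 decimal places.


MAP = mode = (a-1)/(a+b-2)
= (29-1)/(29+15-2)
= 28/42 = 0.6667

0.6667


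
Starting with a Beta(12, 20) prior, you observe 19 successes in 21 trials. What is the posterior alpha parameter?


For a Beta-Binomial conjugate model:
Posterior alpha = prior alpha + number of successes
= 12 + 19 = 31

31


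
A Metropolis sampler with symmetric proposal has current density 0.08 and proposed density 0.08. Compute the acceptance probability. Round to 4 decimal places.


For symmetric proposals, acceptance = min(1, pi(x*)/pi(x))
= min(1, 0.08/0.08)
= min(1, 1.0) = 1.0

1.0


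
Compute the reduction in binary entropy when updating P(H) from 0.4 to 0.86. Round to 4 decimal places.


H_before = -p*log2(p) - (1-p)*log2(1-p) for p=0.4: 0.971
H_after for p=0.86: 0.5842
Reduction = 0.971 - 0.5842 = 0.3867

0.3867


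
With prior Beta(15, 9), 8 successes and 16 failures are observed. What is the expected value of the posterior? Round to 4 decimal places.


Posterior = Beta(23, 25)
E[theta] = alpha/(alpha+beta)
= 23/48 = 0.4792

0.4792


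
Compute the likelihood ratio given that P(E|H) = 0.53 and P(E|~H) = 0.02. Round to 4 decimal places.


LR = P(E|H) / P(E|~H)
= 0.53 / 0.02 = 26.5

26.5


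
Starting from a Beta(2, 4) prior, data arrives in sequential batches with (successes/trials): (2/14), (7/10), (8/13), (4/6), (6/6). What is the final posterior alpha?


In sequential Bayesian updating, we sum all successes.
Total successes = 27
Final alpha = 2 + 27 = 29

29


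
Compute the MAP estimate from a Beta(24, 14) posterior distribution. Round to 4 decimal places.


MAP = mode of Beta distribution
= (alpha - 1)/(alpha + beta - 2)
= (24-1)/(24+14-2)
= 23/36 = 0.6389

0.6389


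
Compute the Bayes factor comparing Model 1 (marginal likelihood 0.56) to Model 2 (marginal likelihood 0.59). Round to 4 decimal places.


BF12 = marginal likelihood of M1 / marginal likelihood of M2
= 0.56/0.59
= 0.9492

0.9492


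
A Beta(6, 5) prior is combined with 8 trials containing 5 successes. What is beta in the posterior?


In conjugate updating:
beta_posterior = beta_prior + (n - k)
= 5 + (8 - 5)
= 5 + 3 = 8

8


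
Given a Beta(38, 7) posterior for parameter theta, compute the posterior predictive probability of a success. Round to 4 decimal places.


For a Beta-Bernoulli model, the predictive probability is the mean:
P(success) = 38/(38+7) = 38/45 = 0.8444

0.8444


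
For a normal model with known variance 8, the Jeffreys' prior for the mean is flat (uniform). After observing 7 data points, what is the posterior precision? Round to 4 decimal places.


Jeffreys' prior for normal mean (known variance) is flat.
Prior precision = 0.
Posterior precision = prior_prec + n/sigma^2 = 0 + 7/8
= 0.875

0.875


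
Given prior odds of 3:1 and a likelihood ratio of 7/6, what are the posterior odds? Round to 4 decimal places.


Posterior odds = prior odds * LR
Prior odds = 3/1 = 3.0
LR = 7/6 = 1.1667
Posterior odds = 3.0 * 1.1667 = 3.5

3.5


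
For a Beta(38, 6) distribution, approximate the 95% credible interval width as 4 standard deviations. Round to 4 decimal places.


Variance of Beta(a,b) = ab / ((a+b)^2 * (a+b+1))
= 38*6 / ((44)^2 * 45)
= 0.0026
SD = sqrt(0.0026) = 0.0512
Width = 4 * SD = 0.2046

0.2046


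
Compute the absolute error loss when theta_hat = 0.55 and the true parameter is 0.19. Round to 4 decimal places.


L = |theta_hat - theta_true|
= |0.55 - 0.19| = 0.36

0.36


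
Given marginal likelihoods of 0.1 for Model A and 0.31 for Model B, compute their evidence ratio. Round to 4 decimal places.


Ratio = ML(A) / ML(B) = 0.1/0.31
= 0.3226

0.3226


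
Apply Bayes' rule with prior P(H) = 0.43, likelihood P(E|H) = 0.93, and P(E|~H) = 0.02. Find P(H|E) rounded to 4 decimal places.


Step 1: Compute marginal P(E) = P(E|H)P(H) + P(E|~H)P(~H)
= 0.93*0.43 + 0.02*0.57 = 0.4113
Step 2: P(H|E) = P(E|H)P(H)/P(E) = 0.3999/0.4113
= 0.9723

0.9723


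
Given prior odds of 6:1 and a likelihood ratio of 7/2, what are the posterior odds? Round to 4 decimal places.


Posterior odds = prior odds * LR
Prior odds = 6/1 = 6.0
LR = 7/2 = 3.5
Posterior odds = 6.0 * 3.5 = 21.0

21.0


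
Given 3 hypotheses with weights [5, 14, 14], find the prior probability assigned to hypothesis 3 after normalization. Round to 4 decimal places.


To normalize, divide each weight by the sum of all weights.
Sum = 33
Prior(H3) = 14/33 = 0.4242

0.4242


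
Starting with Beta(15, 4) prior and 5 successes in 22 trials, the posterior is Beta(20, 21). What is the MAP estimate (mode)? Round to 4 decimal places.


The mode of Beta(a, b) when a > 1 and b > 1 is (a-1)/(a+b-2)
= (20 - 1) / (20 + 21 - 2)
= 19 / 39
= 0.4872

0.4872


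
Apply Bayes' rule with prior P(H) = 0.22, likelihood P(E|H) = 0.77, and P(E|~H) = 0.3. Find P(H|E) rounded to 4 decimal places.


Step 1: Compute marginal P(E) = P(E|H)P(H) + P(E|~H)P(~H)
= 0.77*0.22 + 0.3*0.78 = 0.4034
Step 2: P(H|E) = P(E|H)P(H)/P(E) = 0.1694/0.4034
= 0.4199

0.4199


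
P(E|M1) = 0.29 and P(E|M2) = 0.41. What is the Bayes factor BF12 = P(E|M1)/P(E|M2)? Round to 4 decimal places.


Bayes factor BF12 = P(E|M1) / P(E|M2)
= 0.29 / 0.41
= 0.7073

0.7073


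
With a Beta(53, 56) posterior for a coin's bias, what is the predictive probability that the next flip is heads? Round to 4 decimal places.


The predictive probability equals the posterior mean.
P(next = heads) = alpha / (alpha + beta)
= 53 / 109 = 0.4862

0.4862


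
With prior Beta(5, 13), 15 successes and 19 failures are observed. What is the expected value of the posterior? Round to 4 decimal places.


Posterior = Beta(20, 32)
E[theta] = alpha/(alpha+beta)
= 20/52 = 0.3846

0.3846


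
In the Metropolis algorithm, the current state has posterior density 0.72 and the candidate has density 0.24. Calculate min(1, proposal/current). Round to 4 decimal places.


Ratio = 0.24/0.72 = 0.3333
Acceptance probability = min(1, 0.3333)
= 0.3333

0.3333


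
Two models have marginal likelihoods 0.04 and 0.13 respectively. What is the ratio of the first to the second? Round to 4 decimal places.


Evidence ratio = 0.04 / 0.13
= 0.3077

0.3077


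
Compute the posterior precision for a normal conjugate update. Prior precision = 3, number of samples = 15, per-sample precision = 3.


tau_post = tau_0 + n * tau
= 3 + 15 * 3 = 48

48


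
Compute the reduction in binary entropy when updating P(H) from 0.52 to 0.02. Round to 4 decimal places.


H_before = -p*log2(p) - (1-p)*log2(1-p) for p=0.52: 0.9988
H_after for p=0.02: 0.1414
Reduction = 0.9988 - 0.1414 = 0.8574

0.8574


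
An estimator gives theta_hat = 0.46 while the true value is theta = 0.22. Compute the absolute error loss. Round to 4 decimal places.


The absolute error loss is |theta_hat - theta|
= |0.46 - 0.22|
= 0.24

0.24


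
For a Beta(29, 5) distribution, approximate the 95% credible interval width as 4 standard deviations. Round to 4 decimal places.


Variance of Beta(a,b) = ab / ((a+b)^2 * (a+b+1))
= 29*5 / ((34)^2 * 35)
= 0.0036
SD = sqrt(0.0036) = 0.0599
Width = 4 * SD = 0.2395

0.2395


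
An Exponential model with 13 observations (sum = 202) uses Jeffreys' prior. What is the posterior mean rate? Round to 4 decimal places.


Posterior Gamma(13, 202)
E[lambda] = 13/202 = 0.0644

0.0644


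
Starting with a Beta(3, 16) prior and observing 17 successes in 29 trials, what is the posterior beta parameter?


Posterior beta = prior beta + failures
Failures = 29 - 17 = 12
beta_post = 16 + 12 = 28

28


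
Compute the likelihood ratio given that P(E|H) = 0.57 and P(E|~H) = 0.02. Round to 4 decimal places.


LR = P(E|H) / P(E|~H)
= 0.57 / 0.02 = 28.5

28.5


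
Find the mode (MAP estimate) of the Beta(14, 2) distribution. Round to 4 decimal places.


For Beta(a,b) with a,b > 1:
Mode = (a-1)/(a+b-2) = (14-1)/(16-2)
= 13/14 = 0.9286

0.9286


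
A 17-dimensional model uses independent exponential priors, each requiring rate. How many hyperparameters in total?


Per parameter: 1 (rate).
Total = 17 * 1 = 17

17


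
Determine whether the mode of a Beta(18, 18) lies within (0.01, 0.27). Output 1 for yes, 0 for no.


First find the mode: (a-1)/(a+b-2) = 0.5
Is 0.5 in (0.01, 0.27)? 0

0


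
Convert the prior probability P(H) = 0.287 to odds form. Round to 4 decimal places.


P(not H) = 1 - 0.287 = 0.713
Odds = 0.287 / 0.713 = 0.4025

0.4025


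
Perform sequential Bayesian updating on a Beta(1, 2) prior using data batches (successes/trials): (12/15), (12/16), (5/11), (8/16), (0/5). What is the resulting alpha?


Accumulate successes: 37
Posterior alpha = prior alpha + sum of successes
= 1 + 37 = 38

38


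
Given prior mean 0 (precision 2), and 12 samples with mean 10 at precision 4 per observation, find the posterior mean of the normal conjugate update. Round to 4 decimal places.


The posterior mean is a precision-weighted average of prior and data.
Post. prec. = 2 + 48 = 50
Post. mean = (0 + 480)/50 = 480/50 = 9.6

9.6


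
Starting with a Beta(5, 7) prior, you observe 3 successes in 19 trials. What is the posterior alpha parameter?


For a Beta-Binomial conjugate model:
Posterior alpha = prior alpha + number of successes
= 5 + 3 = 8

8


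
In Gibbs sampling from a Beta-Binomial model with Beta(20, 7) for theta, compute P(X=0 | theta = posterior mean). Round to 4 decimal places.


Posterior mean = alpha/(alpha+beta) = 20/27 = 0.7407
P(X=0|theta=mean) = 1 - theta = 0.2593

0.2593


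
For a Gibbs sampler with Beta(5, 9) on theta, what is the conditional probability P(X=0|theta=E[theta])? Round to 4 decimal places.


E[theta] = 5/(5+9) = 0.3571
P(X=0|theta) = 1 - theta = 0.6429

0.6429


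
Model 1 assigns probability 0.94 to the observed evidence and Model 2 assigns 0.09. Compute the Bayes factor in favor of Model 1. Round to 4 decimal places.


BF = P(data|M1) / P(data|M2)
= 0.94 / 0.09 = 10.4444

10.4444


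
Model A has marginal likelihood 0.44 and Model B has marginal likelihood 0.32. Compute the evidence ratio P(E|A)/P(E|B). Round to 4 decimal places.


Evidence ratio = P(E|A) / P(E|B)
= 0.44 / 0.32
= 1.375

1.375


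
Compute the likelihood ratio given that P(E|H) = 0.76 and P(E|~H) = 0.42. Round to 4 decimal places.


LR = P(E|H) / P(E|~H)
= 0.76 / 0.42 = 1.8095

1.8095


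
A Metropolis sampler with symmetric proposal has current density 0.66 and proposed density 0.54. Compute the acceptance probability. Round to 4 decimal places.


For symmetric proposals, acceptance = min(1, pi(x*)/pi(x))
= min(1, 0.54/0.66)
= min(1, 0.8182) = 0.8182

0.8182


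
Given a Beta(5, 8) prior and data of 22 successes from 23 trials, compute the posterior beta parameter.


Number of failures = 23 - 22 = 1
Posterior beta = 8 + 1 = 9

9


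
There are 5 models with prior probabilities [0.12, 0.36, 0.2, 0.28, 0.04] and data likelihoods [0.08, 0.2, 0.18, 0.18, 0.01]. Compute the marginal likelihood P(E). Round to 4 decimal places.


P(E) = sum over models of P(M_i) * P(E|M_i)
= 0.12*0.08 + 0.36*0.2 + 0.2*0.18 + 0.28*0.18 + 0.04*0.01
= 0.1684

0.1684


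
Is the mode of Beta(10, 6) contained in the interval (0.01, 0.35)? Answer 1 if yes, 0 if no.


Mode = (a-1)/(a+b-2) = 9/14 = 0.6429
Interval: (0.01, 0.35)
Contains mode? 0

0


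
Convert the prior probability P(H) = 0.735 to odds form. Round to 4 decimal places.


P(not H) = 1 - 0.735 = 0.265
Odds = 0.735 / 0.265 = 2.7736

2.7736


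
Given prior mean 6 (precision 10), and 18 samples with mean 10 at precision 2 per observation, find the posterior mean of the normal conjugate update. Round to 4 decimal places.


The posterior mean is a precision-weighted average of prior and data.
Post. prec. = 10 + 36 = 46
Post. mean = (60 + 360)/46 = 420/46 = 9.1304

9.1304


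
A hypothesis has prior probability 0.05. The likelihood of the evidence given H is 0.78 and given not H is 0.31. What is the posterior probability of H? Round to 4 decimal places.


Using Bayes' theorem:
P(E) = 0.05 * 0.78 + 0.95 * 0.31
P(E) = 0.3335
P(H|E) = (0.05 * 0.78) / 0.3335 = 0.1169

0.1169


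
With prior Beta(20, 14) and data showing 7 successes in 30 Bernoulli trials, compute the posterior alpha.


Conjugate update: alpha_posterior = alpha_prior + k
= 20 + 7 = 27

27


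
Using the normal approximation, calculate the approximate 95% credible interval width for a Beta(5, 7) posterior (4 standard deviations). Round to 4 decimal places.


Var(Beta) = 5*7/(12^2 * 13) = 0.0187
SD = 0.1367
Width ~ 4*SD = 0.5469

0.5469


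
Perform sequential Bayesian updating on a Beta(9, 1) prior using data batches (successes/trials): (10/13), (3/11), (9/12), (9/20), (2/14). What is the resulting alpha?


Accumulate successes: 33
Posterior alpha = prior alpha + sum of successes
= 9 + 33 = 42

42


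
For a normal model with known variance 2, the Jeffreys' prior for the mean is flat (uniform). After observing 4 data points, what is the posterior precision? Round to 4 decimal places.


Jeffreys' prior for normal mean (known variance) is flat.
Prior precision = 0.
Posterior precision = prior_prec + n/sigma^2 = 0 + 4/2
= 2.0

2.0


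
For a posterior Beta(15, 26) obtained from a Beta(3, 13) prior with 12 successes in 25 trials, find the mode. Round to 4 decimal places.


Mode = (alpha - 1) / (alpha + beta - 2)
= 14 / 39
= 0.359

0.359


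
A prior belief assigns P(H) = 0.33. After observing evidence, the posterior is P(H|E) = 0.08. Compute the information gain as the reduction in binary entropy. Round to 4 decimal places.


H(prior) = -0.33*log2(0.33) - 0.67*log2(0.67)
= 0.9149
H(post) = -0.08*log2(0.08) - 0.92*log2(0.92)
= 0.4022
IG = 0.9149 - 0.4022 = 0.5127

0.5127


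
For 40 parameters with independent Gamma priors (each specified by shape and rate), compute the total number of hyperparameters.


A Gamma prior has 2 hyperparameters per parameter.
Total = 40 * 2 = 80

80


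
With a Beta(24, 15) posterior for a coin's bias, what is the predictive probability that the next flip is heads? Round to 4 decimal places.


The predictive probability equals the posterior mean.
P(next = heads) = alpha / (alpha + beta)
= 24 / 39 = 0.6154

0.6154


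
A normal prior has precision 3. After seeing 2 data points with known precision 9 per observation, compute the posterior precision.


In the conjugate normal model, precisions add:
tau_posterior = tau_prior + n * tau_data
= 3 + 2*9 = 21

21


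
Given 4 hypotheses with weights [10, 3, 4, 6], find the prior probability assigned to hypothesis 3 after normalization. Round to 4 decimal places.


To normalize, divide each weight by the sum of all weights.
Sum = 23
Prior(H3) = 4/23 = 0.1739

0.1739


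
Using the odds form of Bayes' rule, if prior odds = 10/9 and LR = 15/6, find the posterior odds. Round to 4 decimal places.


Bayes' rule in odds form: posterior odds = prior odds * LR
= (10 * 15) / (9 * 6)
= 150/54 = 2.7778

2.7778


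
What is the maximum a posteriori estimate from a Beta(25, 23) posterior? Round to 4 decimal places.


The MAP estimate equals the mode of the distribution.
Mode of Beta(a,b) = (a-1)/(a+b-2)
= 24/46
= 0.5217

0.5217


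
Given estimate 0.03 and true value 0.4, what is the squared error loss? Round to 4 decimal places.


Squared error = (estimate - true)^2
Difference = -0.37
Loss = -0.37^2 = 0.1369

0.1369


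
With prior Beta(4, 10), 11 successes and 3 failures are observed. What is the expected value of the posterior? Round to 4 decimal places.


Posterior = Beta(15, 13)
E[theta] = alpha/(alpha+beta)
= 15/28 = 0.5357

0.5357


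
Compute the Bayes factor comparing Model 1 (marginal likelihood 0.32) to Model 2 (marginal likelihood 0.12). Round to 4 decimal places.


BF12 = marginal likelihood of M1 / marginal likelihood of M2
= 0.32/0.12
= 2.6667

2.6667


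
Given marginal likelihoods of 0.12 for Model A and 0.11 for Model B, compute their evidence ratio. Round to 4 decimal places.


Ratio = ML(A) / ML(B) = 0.12/0.11
= 1.0909

1.0909


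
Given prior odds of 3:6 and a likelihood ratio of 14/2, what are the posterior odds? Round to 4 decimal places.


Posterior odds = prior odds * LR
Prior odds = 3/6 = 0.5
LR = 14/2 = 7.0
Posterior odds = 0.5 * 7.0 = 3.5

3.5


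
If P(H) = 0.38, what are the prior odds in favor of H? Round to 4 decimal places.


Prior odds = P(H) / (1 - P(H))
= 0.38 / 0.62
= 0.6129

0.6129


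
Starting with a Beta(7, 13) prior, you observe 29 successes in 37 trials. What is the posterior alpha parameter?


For a Beta-Binomial conjugate model:
Posterior alpha = prior alpha + number of successes
= 7 + 29 = 36

36


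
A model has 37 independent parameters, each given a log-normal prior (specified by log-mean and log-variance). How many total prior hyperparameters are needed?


Each log-normal prior needs 2 hyperparameters (log-mean and log-variance).
Total = 2 * 37 = 74

74


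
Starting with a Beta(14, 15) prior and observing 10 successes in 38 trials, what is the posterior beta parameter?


Posterior beta = prior beta + failures
Failures = 38 - 10 = 28
beta_post = 15 + 28 = 43

43


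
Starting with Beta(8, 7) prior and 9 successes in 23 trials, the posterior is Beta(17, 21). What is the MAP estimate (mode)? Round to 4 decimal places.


The mode of Beta(a, b) when a > 1 and b > 1 is (a-1)/(a+b-2)
= (17 - 1) / (17 + 21 - 2)
= 16 / 36
= 0.4444

0.4444


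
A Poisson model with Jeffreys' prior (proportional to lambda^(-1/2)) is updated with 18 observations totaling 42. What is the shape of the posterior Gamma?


Posterior = Gamma(0.5 + S, n)
= Gamma(0.5 + 42, 18)
Posterior shape = 0.5 + S = 0.5 + 42 = 42.5

42.5


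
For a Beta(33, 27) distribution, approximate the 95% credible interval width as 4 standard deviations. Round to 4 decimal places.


Variance of Beta(a,b) = ab / ((a+b)^2 * (a+b+1))
= 33*27 / ((60)^2 * 61)
= 0.0041
SD = sqrt(0.0041) = 0.0637
Width = 4 * SD = 0.2548

0.2548


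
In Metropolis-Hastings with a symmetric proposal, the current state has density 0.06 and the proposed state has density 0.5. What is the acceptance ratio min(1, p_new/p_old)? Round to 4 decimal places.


Ratio = p_new / p_old = 0.5 / 0.06 = 8.3333
Acceptance = min(1, 8.3333) = 1.0

1.0


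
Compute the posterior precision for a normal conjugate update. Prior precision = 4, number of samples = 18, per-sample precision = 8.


tau_post = tau_0 + n * tau
= 4 + 18 * 8 = 148

148


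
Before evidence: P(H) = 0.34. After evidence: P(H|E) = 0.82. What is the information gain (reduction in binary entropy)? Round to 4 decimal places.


Prior entropy = 0.9248
Posterior entropy = 0.6801
Information gain = 0.9248 - 0.6801 = 0.2447

0.2447


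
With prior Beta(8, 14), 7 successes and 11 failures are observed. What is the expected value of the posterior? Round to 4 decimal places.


Posterior = Beta(15, 25)
E[theta] = alpha/(alpha+beta)
= 15/40 = 0.375

0.375


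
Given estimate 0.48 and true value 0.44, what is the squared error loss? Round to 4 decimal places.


Squared error = (estimate - true)^2
Difference = 0.04
Loss = 0.04^2 = 0.0016

0.0016


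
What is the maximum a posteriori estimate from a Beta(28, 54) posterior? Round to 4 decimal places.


The MAP estimate equals the mode of the distribution.
Mode of Beta(a,b) = (a-1)/(a+b-2)
= 27/80
= 0.3375

0.3375


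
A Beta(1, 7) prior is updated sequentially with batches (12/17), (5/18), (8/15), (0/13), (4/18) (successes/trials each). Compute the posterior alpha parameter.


Sequential conjugate updating is equivalent to a single batch update.
Total successes across all batches = 29
alpha_posterior = alpha_prior + total_successes = 1 + 29
= 30

30


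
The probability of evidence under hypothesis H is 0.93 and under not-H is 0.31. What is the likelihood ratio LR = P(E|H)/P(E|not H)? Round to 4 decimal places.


LR = 0.93 / 0.31
= 3.0

3.0


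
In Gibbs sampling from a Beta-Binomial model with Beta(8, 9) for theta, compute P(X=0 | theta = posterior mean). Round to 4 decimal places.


Posterior mean = alpha/(alpha+beta) = 8/17 = 0.4706
P(X=0|theta=mean) = 1 - theta = 0.5294

0.5294


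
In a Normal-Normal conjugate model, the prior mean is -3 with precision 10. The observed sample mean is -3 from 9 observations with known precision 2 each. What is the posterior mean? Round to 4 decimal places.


Posterior precision = tau0 + n*tau = 10 + 9*2 = 28
Posterior mean = (tau0*mu0 + n*tau*xbar) / posterior_precision
= (10*-3 + 9*2*-3) / 28
= -84 / 28 = -3.0

-3.0


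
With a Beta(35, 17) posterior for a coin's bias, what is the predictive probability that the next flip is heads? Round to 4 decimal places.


The predictive probability equals the posterior mean.
P(next = heads) = alpha / (alpha + beta)
= 35 / 52 = 0.6731

0.6731


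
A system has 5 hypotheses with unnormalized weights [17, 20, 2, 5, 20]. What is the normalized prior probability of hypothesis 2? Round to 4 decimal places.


The normalized prior is the weight divided by the total.
Total weight = 64
P(H2) = 20 / 64 = 0.3125

0.3125


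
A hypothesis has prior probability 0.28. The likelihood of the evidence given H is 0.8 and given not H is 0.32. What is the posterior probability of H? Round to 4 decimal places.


Using Bayes' theorem:
P(E) = 0.28 * 0.8 + 0.72 * 0.32
P(E) = 0.4544
P(H|E) = (0.28 * 0.8) / 0.4544 = 0.493

0.493


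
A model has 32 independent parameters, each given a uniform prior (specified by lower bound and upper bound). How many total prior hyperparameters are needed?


Each uniform prior needs 2 hyperparameters (lower bound and upper bound).
Total = 2 * 32 = 64

64


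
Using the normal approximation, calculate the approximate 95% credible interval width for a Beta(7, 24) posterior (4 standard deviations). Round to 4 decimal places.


Var(Beta) = 7*24/(31^2 * 32) = 0.0055
SD = 0.0739
Width ~ 4*SD = 0.2957

0.2957


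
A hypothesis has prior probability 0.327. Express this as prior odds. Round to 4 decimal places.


Odds = P(H) / P(not H) = 0.327 / 0.673
= 0.4859

0.4859


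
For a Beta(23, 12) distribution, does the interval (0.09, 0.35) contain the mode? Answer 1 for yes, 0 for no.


Mode of Beta(a,b) = (a-1)/(a+b-2)
= (23-1)/(23+12-2) = 0.6667
Check: 0.09 <= 0.6667 <= 0.35?
Result: 0

0


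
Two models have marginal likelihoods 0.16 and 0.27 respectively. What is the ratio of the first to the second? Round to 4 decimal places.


Evidence ratio = 0.16 / 0.27
= 0.5926

0.5926


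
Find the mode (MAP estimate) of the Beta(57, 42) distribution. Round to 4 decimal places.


For Beta(a,b) with a,b > 1:
Mode = (a-1)/(a+b-2) = (57-1)/(99-2)
= 56/97 = 0.5773

0.5773


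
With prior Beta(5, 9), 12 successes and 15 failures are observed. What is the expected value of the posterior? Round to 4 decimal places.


Posterior = Beta(17, 24)
E[theta] = alpha/(alpha+beta)
= 17/41 = 0.4146

0.4146


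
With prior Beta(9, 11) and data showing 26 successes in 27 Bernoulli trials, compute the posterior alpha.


Conjugate update: alpha_posterior = alpha_prior + k
= 9 + 26 = 35

35


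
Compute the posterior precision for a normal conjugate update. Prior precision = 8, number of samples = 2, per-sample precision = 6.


tau_post = tau_0 + n * tau
= 8 + 2 * 6 = 20

20


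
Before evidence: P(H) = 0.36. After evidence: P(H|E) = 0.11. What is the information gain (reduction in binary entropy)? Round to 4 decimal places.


Prior entropy = 0.9427
Posterior entropy = 0.4999
Information gain = 0.9427 - 0.4999 = 0.4428

0.4428


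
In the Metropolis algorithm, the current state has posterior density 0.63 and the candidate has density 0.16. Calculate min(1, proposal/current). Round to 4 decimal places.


Ratio = 0.16/0.63 = 0.254
Acceptance probability = min(1, 0.254)
= 0.254

0.254


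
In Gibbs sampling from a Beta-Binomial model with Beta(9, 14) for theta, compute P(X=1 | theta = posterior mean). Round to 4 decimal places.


Posterior mean = alpha/(alpha+beta) = 9/23 = 0.3913
P(X=1|theta=mean) = theta = 0.3913

0.3913


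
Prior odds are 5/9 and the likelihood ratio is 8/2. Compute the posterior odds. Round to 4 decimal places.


Posterior odds = prior odds * likelihood ratio
= (5/9) * (8/2)
= 40 / 18
= 2.2222

2.2222


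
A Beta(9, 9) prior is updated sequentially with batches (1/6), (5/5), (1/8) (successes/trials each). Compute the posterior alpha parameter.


Sequential conjugate updating is equivalent to a single batch update.
Total successes across all batches = 7
alpha_posterior = alpha_prior + total_successes = 9 + 7
= 16

16


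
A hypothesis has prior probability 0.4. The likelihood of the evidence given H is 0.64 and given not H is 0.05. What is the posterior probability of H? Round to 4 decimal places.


Using Bayes' theorem:
P(E) = 0.4 * 0.64 + 0.6 * 0.05
P(E) = 0.286
P(H|E) = (0.4 * 0.64) / 0.286 = 0.8951

0.8951


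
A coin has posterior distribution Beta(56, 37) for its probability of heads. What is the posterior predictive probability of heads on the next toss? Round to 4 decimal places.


Posterior predictive = E[theta] = alpha/(alpha+beta)
= 56/93
= 0.6022

0.6022


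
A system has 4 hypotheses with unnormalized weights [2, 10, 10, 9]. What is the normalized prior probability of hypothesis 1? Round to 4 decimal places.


The normalized prior is the weight divided by the total.
Total weight = 31
P(H1) = 2 / 31 = 0.0645

0.0645


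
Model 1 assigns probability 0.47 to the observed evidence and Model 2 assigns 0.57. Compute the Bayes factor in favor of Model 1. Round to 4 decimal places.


BF = P(data|M1) / P(data|M2)
= 0.47 / 0.57 = 0.8246

0.8246


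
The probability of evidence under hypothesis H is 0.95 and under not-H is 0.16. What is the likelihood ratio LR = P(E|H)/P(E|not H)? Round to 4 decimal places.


LR = 0.95 / 0.16
= 5.9375

5.9375


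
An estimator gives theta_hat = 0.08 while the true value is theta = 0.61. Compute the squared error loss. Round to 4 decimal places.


The squared error loss is (theta_hat - theta)^2
= (0.08 - 0.61)^2
= (-0.53)^2 = 0.2809

0.2809


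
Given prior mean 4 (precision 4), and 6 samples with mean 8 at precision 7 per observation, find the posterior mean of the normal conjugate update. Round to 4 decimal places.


The posterior mean is a precision-weighted average of prior and data.
Post. prec. = 4 + 42 = 46
Post. mean = (16 + 336)/46 = 352/46 = 7.6522

7.6522


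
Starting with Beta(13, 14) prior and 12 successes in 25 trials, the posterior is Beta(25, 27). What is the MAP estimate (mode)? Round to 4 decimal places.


The mode of Beta(a, b) when a > 1 and b > 1 is (a-1)/(a+b-2)
= (25 - 1) / (25 + 27 - 2)
= 24 / 50
= 0.48

0.48


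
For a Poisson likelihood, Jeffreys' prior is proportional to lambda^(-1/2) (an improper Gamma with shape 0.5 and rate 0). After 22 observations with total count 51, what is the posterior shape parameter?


Jeffreys' prior for Poisson is proportional to lambda^(-1/2).
Posterior is Gamma(0.5 + S, 0 + n) = Gamma(0.5 + 51, 22).
Posterior shape = 0.5 + S = 0.5 + 51 = 51.5

51.5


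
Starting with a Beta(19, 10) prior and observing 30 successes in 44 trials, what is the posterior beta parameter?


Posterior beta = prior beta + failures
Failures = 44 - 30 = 14
beta_post = 10 + 14 = 24

24


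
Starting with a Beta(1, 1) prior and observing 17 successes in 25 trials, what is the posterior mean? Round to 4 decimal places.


Posterior parameters: alpha = 1 + 17 = 18
beta = 1 + 8 = 9
Posterior mean = alpha / (alpha + beta) = 18 / 27
= 0.6667

0.6667


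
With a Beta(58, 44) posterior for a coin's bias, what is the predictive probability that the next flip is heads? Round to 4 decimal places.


The predictive probability equals the posterior mean.
P(next = heads) = alpha / (alpha + beta)
= 58 / 102 = 0.5686

0.5686


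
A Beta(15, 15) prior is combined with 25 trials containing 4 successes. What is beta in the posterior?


In conjugate updating:
beta_posterior = beta_prior + (n - k)
= 15 + (25 - 4)
= 15 + 21 = 36

36


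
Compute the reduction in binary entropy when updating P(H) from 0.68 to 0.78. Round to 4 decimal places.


H_before = -p*log2(p) - (1-p)*log2(1-p) for p=0.68: 0.9044
H_after for p=0.78: 0.7602
Reduction = 0.9044 - 0.7602 = 0.1442

0.1442


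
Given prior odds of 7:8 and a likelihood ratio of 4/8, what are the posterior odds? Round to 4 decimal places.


Posterior odds = prior odds * LR
Prior odds = 7/8 = 0.875
LR = 4/8 = 0.5
Posterior odds = 0.875 * 0.5 = 0.4375

0.4375


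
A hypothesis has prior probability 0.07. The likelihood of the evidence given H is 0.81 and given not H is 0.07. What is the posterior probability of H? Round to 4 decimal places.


Using Bayes' theorem:
P(E) = 0.07 * 0.81 + 0.93 * 0.07
P(E) = 0.1218
P(H|E) = (0.07 * 0.81) / 0.1218 = 0.4655

0.4655


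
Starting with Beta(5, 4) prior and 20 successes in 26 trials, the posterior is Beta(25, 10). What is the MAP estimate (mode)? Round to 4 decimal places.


The mode of Beta(a, b) when a > 1 and b > 1 is (a-1)/(a+b-2)
= (25 - 1) / (25 + 10 - 2)
= 24 / 33
= 0.7273

0.7273


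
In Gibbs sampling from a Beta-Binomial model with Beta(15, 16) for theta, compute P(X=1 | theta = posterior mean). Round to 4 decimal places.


Posterior mean = alpha/(alpha+beta) = 15/31 = 0.4839
P(X=1|theta=mean) = theta = 0.4839

0.4839


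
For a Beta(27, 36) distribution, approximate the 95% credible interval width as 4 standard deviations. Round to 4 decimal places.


Variance of Beta(a,b) = ab / ((a+b)^2 * (a+b+1))
= 27*36 / ((63)^2 * 64)
= 0.0038
SD = sqrt(0.0038) = 0.0619
Width = 4 * SD = 0.2474

0.2474


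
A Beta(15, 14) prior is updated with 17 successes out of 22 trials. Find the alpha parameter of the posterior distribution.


In the Beta-Binomial conjugate update:
alpha_post = alpha_prior + successes
= 15 + 17
= 32

32


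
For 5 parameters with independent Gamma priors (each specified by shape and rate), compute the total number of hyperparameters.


A Gamma prior has 2 hyperparameters per parameter.
Total = 5 * 2 = 10

10


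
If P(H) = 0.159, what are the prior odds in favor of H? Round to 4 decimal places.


Prior odds = P(H) / (1 - P(H))
= 0.159 / 0.841
= 0.1891

0.1891


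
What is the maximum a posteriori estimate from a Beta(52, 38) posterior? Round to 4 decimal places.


The MAP estimate equals the mode of the distribution.
Mode of Beta(a,b) = (a-1)/(a+b-2)
= 51/88
= 0.5795

0.5795


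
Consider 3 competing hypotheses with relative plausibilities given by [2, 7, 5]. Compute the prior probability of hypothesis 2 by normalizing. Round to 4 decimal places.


Sum of weights = 2 + 7 + 5 = 14
Normalized prior for H2 = 7 / 14
= 0.5

0.5


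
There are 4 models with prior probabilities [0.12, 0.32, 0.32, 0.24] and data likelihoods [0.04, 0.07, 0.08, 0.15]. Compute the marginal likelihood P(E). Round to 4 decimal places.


P(E) = sum over models of P(M_i) * P(E|M_i)
= 0.12*0.04 + 0.32*0.07 + 0.32*0.08 + 0.24*0.15
= 0.0888

0.0888


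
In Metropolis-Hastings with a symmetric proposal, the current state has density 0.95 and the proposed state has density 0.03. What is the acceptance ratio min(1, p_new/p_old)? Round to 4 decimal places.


Ratio = p_new / p_old = 0.03 / 0.95 = 0.0316
Acceptance = min(1, 0.0316) = 0.0316

0.0316


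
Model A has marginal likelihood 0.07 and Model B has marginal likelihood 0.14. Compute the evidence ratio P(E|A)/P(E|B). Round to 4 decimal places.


Evidence ratio = P(E|A) / P(E|B)
= 0.07 / 0.14
= 0.5

0.5


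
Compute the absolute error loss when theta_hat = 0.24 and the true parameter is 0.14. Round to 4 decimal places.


L = |theta_hat - theta_true|
= |0.24 - 0.14| = 0.1

0.1


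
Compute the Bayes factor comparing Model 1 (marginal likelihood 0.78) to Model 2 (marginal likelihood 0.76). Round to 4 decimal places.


BF12 = marginal likelihood of M1 / marginal likelihood of M2
= 0.78/0.76
= 1.0263

1.0263


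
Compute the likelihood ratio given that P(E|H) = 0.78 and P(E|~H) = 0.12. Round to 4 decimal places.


LR = P(E|H) / P(E|~H)
= 0.78 / 0.12 = 6.5

6.5


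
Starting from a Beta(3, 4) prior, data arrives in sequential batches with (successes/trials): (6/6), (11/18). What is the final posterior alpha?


In sequential Bayesian updating, we sum all successes.
Total successes = 17
Final alpha = 3 + 17 = 20

20


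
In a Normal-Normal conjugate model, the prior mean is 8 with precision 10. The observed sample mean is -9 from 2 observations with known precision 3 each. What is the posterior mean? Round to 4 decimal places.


Posterior precision = tau0 + n*tau = 10 + 2*3 = 16
Posterior mean = (tau0*mu0 + n*tau*xbar) / posterior_precision
= (10*8 + 2*3*-9) / 16
= 26 / 16 = 1.625

1.625


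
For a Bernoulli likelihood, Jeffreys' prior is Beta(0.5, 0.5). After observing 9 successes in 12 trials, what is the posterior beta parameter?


Jeffreys' prior for Bernoulli is Beta(0.5, 0.5).
Posterior is Beta(0.5 + k, 0.5 + n - k).
Posterior beta = 0.5 + (n - k) = 0.5 + 3 = 3.5

3.5


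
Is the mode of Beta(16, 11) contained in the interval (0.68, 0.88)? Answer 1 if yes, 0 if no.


Mode = (a-1)/(a+b-2) = 15/25 = 0.6
Interval: (0.68, 0.88)
Contains mode? 0

0


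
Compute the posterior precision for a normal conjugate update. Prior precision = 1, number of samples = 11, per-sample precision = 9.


tau_post = tau_0 + n * tau
= 1 + 11 * 9 = 100

100


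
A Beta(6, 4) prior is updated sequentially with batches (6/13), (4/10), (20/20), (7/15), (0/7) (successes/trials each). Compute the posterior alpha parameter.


Sequential conjugate updating is equivalent to a single batch update.
Total successes across all batches = 37
alpha_posterior = alpha_prior + total_successes = 6 + 37
= 43

43


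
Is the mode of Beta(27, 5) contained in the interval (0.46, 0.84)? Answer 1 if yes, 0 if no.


Mode = (a-1)/(a+b-2) = 26/30 = 0.8667
Interval: (0.46, 0.84)
Contains mode? 0

0


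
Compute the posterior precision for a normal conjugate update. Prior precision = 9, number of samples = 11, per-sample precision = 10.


tau_post = tau_0 + n * tau
= 9 + 11 * 10 = 119

119


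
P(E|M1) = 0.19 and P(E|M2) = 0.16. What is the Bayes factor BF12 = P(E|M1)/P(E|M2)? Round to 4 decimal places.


Bayes factor BF12 = P(E|M1) / P(E|M2)
= 0.19 / 0.16
= 1.1875

1.1875


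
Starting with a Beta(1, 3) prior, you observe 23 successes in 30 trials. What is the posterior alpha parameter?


For a Beta-Binomial conjugate model:
Posterior alpha = prior alpha + number of successes
= 1 + 23 = 24

24


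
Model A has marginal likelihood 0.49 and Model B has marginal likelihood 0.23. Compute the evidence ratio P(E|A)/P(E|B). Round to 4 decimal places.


Evidence ratio = P(E|A) / P(E|B)
= 0.49 / 0.23
= 2.1304

2.1304


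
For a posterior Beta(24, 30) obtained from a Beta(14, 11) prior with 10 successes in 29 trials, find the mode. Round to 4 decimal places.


Mode = (alpha - 1) / (alpha + beta - 2)
= 23 / 52
= 0.4423

0.4423


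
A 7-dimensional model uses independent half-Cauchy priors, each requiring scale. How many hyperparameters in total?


Per parameter: 1 (scale).
Total = 7 * 1 = 7

7


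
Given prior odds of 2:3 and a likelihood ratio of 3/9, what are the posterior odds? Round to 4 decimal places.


Posterior odds = prior odds * LR
Prior odds = 2/3 = 0.6667
LR = 3/9 = 0.3333
Posterior odds = 0.6667 * 0.3333 = 0.2222

0.2222


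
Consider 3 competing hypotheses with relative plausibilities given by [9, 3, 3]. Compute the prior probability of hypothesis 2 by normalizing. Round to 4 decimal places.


Sum of weights = 9 + 3 + 3 = 15
Normalized prior for H2 = 3 / 15
= 0.2

0.2


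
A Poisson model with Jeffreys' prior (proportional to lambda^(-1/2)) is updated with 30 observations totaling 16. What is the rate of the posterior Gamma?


Posterior = Gamma(0.5 + S, n)
= Gamma(0.5 + 16, 30)
Posterior rate = 0 + n = 30

30.0


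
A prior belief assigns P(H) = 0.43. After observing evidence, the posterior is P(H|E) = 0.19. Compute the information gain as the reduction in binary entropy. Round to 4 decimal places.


H(prior) = -0.43*log2(0.43) - 0.57*log2(0.57)
= 0.9858
H(post) = -0.19*log2(0.19) - 0.81*log2(0.81)
= 0.7015
IG = 0.9858 - 0.7015 = 0.2843

0.2843
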